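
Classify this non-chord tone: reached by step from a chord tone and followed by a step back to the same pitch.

Approach: by step. Departure: by step in the opposite direction, back to the starting pitch.
Stepwise on both sides but reversing to return to the same chord tone — a neighbor tone. (Had it continued onward in the same direction it would be a passing tone instead.)

Neighbor tone.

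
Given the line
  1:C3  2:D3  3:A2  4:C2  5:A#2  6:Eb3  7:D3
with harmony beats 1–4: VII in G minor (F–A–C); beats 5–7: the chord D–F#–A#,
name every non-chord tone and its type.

D3 (beat 2) — escape tone; Eb3 (beat 6) — appoggiatura.

The harmony at that moment is F major triad (F, A, C); D3 is not a chord tone.
It is approached by step up from C3 and left by leap down to A2.
Step in, leap out — an escape tone.
The harmony at that moment is D augmented triad (D, F#, A#); Eb3 is not a chord tone.
It is approached by leap up from A#2 and left by step down to D3.
Leap in, step out — an appoggiatura.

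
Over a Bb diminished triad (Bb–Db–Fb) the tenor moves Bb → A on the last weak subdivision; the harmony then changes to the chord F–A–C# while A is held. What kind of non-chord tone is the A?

The harmony at that moment is Bb diminished triad (Bb, Db, Fb); A is not a chord tone.
It is approached by step down from Bb and then sustained as the same pitch into the next harmony.
Arriving early and becoming a chord tone when the harmony changes — an anticipation.

A is an anticipation.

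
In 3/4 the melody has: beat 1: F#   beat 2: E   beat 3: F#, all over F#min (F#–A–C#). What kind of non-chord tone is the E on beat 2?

The harmony at that moment is F# minor triad (F#, A, C#); E is not a chord tone.
It is approached by step down from F# and left by step up to F#.
Step away and step back to the same note — a neighbor tone (lower neighbor).

Lower neighbor tone.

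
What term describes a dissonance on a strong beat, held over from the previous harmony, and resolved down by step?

Approach: by preparation — the pitch is first a chord tone, then held (tied or repeated) while the harmony changes under it. Departure: down by step. Metric position: strong.
A prepared dissonance that resolves downward by step — a suspension. (The same figure resolving upward would be a retardation.)

Suspension.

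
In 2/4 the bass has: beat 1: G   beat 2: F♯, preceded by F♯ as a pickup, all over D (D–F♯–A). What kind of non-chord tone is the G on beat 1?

The harmony at that moment is D major triad (D, F♯, A); G is not a chord tone.
It is approached by step up from F♯ and left by step down to F♯.
Step away and step back to the same note — a neighbor tone (upper neighbor).

Upper neighbor tone.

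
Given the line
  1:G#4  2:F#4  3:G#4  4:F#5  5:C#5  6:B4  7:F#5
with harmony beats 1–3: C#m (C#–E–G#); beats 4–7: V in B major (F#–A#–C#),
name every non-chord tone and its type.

F#4 (beat 2) — neighbor tone; B4 (beat 6) — escape tone.

The harmony at that moment is C# minor triad (C#, E, G#); F#4 is not a chord tone.
It is approached by step down from G#4 and left by step up to G#4.
Step away and step back to the same note — a neighbor tone (lower neighbor).
The harmony at that moment is F# major triad (F#, A#, C#); B4 is not a chord tone.
It is approached by step down from C#5 and left by leap up to F#5.
Step in, leap out — an escape tone.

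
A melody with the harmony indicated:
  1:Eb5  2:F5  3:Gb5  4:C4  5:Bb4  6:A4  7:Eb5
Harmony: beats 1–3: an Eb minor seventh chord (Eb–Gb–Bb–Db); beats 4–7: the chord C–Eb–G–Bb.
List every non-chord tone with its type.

F5 (beat 2) — passing tone; A4 (beat 6) — escape tone.

The harmony at that moment is Eb minor seventh chord (Eb, Gb, Bb, Db); F5 is not a chord tone.
It is approached by step up from Eb5 and left by step up to Gb5.
Step in, step out in the same direction — a passing tone.
The harmony at that moment is C minor seventh chord (C, Eb, G, Bb); A4 is not a chord tone.
It is approached by step down from Bb4 and left by leap up to Eb5.
Step in, leap out — an escape tone.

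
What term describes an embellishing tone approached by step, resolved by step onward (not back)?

Passing tone.

Approach: by step. Departure: by step, continuing in the same direction.
Stepwise on both sides with no change of direction means the note fills in the space between two different chord tones — a passing tone. (Had it turned back to its starting note it would be a neighbor tone instead.)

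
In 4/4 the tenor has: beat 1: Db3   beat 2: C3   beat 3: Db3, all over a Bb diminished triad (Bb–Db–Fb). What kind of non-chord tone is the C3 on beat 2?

The harmony at that moment is Bb diminished triad (Bb, Db, Fb); C3 is not a chord tone.
It is approached by step down from Db3 and left by step up to Db3.
Step away and step back to the same note — a neighbor tone (lower neighbor).

Lower neighbor tone.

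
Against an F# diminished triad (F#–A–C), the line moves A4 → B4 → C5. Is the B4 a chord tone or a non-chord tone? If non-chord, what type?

The harmony at that moment is F# diminished triad (F#, A, C); B4 is not a chord tone.
It is approached by step up from A4 and left by step up to C5.
Step in, step out in the same direction — a passing tone.

Non-chord tone — a passing tone.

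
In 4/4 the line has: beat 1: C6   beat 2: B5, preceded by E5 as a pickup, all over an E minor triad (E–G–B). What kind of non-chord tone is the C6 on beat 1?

The harmony at that moment is E minor triad (E, G, B); C6 is not a chord tone.
It is approached by leap up from E5 and left by step down to B5.
Leap in, step out, metrically accented — an appoggiatura.

Appoggiatura.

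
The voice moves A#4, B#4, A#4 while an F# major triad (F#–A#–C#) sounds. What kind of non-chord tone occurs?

The harmony at that moment is F# major triad (F#, A#, C#); B#4 is not a chord tone.
It is approached by step up from A#4 and left by step down to A#4.
Step away and step back to the same note — a neighbor tone (upper neighbor).

B#4 is a neighbor tone.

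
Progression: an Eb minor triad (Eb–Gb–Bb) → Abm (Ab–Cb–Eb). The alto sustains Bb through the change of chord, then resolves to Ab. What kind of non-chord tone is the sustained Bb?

Bb is a suspension.

The harmony at that moment is Ab minor triad (Ab, Cb, Eb); Bb is not a chord tone.
It is held over (the same pitch as the preceding Bb) and left by step down to Ab.
Held over from the previous chord and resolving down by step — a suspension.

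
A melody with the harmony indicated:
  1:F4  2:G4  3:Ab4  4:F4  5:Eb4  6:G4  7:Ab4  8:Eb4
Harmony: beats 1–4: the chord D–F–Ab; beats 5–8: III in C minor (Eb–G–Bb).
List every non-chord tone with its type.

G4 (beat 2) — passing tone; Ab4 (beat 7) — escape tone.

The harmony at that moment is D diminished triad (D, F, Ab); G4 is not a chord tone.
It is approached by step up from F4 and left by step up to Ab4.
Step in, step out in the same direction — a passing tone.
The harmony at that moment is Eb major triad (Eb, G, Bb); Ab4 is not a chord tone.
It is approached by step up from G4 and left by leap down to Eb4.
Step in, leap out — an escape tone.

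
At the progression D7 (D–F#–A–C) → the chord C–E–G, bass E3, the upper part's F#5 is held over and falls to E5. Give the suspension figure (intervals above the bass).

9–8 suspension.

At the second chord the bass is E3. The suspended F#5 lies a ninth above the bass; after resolving down by step to E5, the interval above the bass becomes an octave.
Suspension figures are named by those two intervals: 9–8.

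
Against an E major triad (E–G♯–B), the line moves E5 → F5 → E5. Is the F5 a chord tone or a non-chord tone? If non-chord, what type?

The harmony at that moment is E major triad (E, G♯, B); F5 is not a chord tone.
It is approached by step up from E5 and left by step down to E5.
Step away and step back to the same note — a neighbor tone (upper neighbor).

Non-chord tone — a neighbor tone.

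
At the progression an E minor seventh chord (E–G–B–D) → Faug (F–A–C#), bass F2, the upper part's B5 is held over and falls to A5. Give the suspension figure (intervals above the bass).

4–3 suspension.

At the second chord the bass is F2. The suspended B5 lies a fourth above the bass; after resolving down by step to A5, the interval above the bass becomes a third.
Suspension figures are named by those two intervals: 4–3.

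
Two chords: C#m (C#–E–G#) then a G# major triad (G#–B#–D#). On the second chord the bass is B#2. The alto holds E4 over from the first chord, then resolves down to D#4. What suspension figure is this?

4–3 suspension.

At the second chord the bass is B#2. The suspended E4 lies a fourth above the bass; after resolving down by step to D#4, the interval above the bass becomes a third.
Suspension figures are named by those two intervals: 4–3.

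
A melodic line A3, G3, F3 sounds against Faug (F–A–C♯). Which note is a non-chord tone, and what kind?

G3 is a passing tone.

The harmony at that moment is F augmented triad (F, A, C♯); G3 is not a chord tone.
It is approached by step down from A3 and left by step down to F3.
Step in, step out in the same direction — a passing tone.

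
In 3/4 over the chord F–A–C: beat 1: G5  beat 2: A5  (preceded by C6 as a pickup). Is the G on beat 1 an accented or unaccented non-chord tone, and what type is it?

The harmony at that moment is F major triad (F, A, C); G5 is not a chord tone.
It is approached by leap down from C6 and left by step up to A5.
Leap in, step out — an appoggiatura.
It falls on the downbeat, so it is accented.

Accented appoggiatura.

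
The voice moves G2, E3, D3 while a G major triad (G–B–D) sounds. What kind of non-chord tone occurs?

The harmony at that moment is G major triad (G, B, D); E3 is not a chord tone.
It is approached by leap up from G2 and left by step down to D3.
Leap in, step out — an appoggiatura.

E3 is an appoggiatura.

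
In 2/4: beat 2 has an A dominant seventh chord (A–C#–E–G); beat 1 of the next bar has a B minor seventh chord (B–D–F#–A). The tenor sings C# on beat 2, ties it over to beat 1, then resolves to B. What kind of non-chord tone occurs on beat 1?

Suspension.

The harmony at that moment is B minor seventh chord (B, D, F#, A); C# is not a chord tone.
It is held over (the same pitch as the preceding C#) and left by step down to B.
Held over from the previous chord and resolving down by step — a suspension.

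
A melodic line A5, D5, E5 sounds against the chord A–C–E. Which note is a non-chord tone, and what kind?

D5 is an appoggiatura.

The harmony at that moment is A minor triad (A, C, E); D5 is not a chord tone.
It is approached by leap down from A5 and left by step up to E5.
Leap in, step out — an appoggiatura.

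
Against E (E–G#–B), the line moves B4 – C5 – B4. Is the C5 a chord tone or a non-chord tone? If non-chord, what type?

Non-chord tone — a neighbor tone.

The harmony at that moment is E major triad (E, G#, B); C5 is not a chord tone.
It is approached by step up from B4 and left by step down to B4.
Step away and step back to the same note — a neighbor tone (upper neighbor).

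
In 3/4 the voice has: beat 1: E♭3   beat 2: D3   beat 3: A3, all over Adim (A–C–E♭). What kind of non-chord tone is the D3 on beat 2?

The harmony at that moment is A diminished triad (A, C, E♭); D3 is not a chord tone.
It is approached by step down from E♭3 and left by leap up to A3.
Step in, leap out, on a weak beat — an escape tone.

Escape tone.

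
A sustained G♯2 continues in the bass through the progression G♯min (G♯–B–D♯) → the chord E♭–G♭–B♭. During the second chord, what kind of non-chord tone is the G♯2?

Pedal tone (pedal point).

The harmony at that moment is E♭ minor triad (E♭, G♭, B♭); G♯2 is not a chord tone.
It is held over (the same pitch as the preceding G♯2) and then sustained as the same pitch into the next harmony.
Sustained through a change of harmony — a pedal tone.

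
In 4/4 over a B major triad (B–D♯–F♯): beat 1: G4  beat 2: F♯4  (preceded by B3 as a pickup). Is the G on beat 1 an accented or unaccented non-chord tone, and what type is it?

Accented appoggiatura.

The harmony at that moment is B major triad (B, D♯, F♯); G4 is not a chord tone.
It is approached by leap up from B3 and left by step down to F♯4.
Leap in, step out — an appoggiatura.
It falls on the downbeat, so it is accented.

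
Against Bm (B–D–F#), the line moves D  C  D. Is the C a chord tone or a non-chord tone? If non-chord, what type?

Non-chord tone — a neighbor tone.

The harmony at that moment is B minor triad (B, D, F#); C is not a chord tone.
It is approached by step down from D and left by step up to D.
Step away and step back to the same note — a neighbor tone (lower neighbor).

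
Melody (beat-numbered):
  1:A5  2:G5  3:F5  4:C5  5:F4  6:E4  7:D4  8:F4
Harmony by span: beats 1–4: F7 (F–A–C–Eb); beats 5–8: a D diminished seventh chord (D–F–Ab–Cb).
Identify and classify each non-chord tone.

The harmony at that moment is F dominant seventh chord (F, A, C, Eb); G5 is not a chord tone.
It is approached by step down from A5 and left by step down to F5.
Step in, step out in the same direction — a passing tone.
The harmony at that moment is D diminished seventh chord (D, F, Ab, Cb); E4 is not a chord tone.
It is approached by step down from F4 and left by step down to D4.
Step in, step out in the same direction — a passing tone.

G5 (beat 2) — passing tone; E4 (beat 6) — passing tone.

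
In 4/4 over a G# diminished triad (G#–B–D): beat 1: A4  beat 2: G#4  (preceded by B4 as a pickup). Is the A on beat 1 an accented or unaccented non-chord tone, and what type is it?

The harmony at that moment is G# diminished triad (G#, B, D); A4 is not a chord tone.
It is approached by step down from B4 and left by step down to G#4.
Step in, step out in the same direction — a passing tone.
It falls on the downbeat, so it is accented.

Accented passing tone.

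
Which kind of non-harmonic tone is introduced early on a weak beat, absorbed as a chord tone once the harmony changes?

Approach: ahead of the chord change (typically by step), so it is dissonant against the current harmony. Departure: none — the same pitch is restated or held and is a chord tone of the new harmony.
Dissonant first, consonant once the harmony catches up: the note simply arrives early — an anticipation. (The reverse timing, consonant first and dissonant after the change, would be a suspension or retardation.)

Anticipation.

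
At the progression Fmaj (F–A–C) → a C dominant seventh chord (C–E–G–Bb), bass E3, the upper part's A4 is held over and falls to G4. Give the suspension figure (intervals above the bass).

4–3 suspension.

At the second chord the bass is E3. The suspended A4 lies a fourth above the bass; after resolving down by step to G4, the interval above the bass becomes a third.
Suspension figures are named by those two intervals: 4–3.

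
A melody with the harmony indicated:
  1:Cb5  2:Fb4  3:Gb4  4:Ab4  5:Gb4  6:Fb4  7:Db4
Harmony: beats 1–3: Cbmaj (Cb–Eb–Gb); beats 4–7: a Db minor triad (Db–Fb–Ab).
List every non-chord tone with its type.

The harmony at that moment is Cb major triad (Cb, Eb, Gb); Fb4 is not a chord tone.
It is approached by leap down from Cb5 and left by step up to Gb4.
Leap in, step out — an appoggiatura.
The harmony at that moment is Db minor triad (Db, Fb, Ab); Gb4 is not a chord tone.
It is approached by step down from Ab4 and left by step down to Fb4.
Step in, step out in the same direction — a passing tone.

Fb4 (beat 2) — appoggiatura; Gb4 (beat 5) — passing tone.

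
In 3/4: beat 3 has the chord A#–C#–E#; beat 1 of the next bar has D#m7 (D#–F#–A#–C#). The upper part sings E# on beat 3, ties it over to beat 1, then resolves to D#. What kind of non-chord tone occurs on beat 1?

The harmony at that moment is D# minor seventh chord (D#, F#, A#, C#); E# is not a chord tone.
It is held over (the same pitch as the preceding E#) and left by step down to D#.
Held over from the previous chord and resolving down by step — a suspension.

Suspension.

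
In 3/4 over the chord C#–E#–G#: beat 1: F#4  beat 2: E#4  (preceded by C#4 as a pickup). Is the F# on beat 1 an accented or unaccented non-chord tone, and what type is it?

The harmony at that moment is C# major triad (C#, E#, G#); F#4 is not a chord tone.
It is approached by leap up from C#4 and left by step down to E#4.
Leap in, step out — an appoggiatura.
It falls on the downbeat, so it is accented.

Accented appoggiatura.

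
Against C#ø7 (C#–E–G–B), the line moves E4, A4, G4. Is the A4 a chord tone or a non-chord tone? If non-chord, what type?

Non-chord tone — an appoggiatura.

The harmony at that moment is C# half-diminished seventh chord (C#, E, G, B); A4 is not a chord tone.
It is approached by leap up from E4 and left by step down to G4.
Leap in, step out — an appoggiatura.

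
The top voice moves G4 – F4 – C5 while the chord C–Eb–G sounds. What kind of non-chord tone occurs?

F4 is an escape tone.

The harmony at that moment is C minor triad (C, Eb, G); F4 is not a chord tone.
It is approached by step down from G4 and left by leap up to C5.
Step in, leap out — an escape tone.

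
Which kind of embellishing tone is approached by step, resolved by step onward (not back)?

Approach: by step. Departure: by step, continuing in the same direction.
Stepwise on both sides with no change of direction means the note fills in the space between two different chord tones — a passing tone. (Had it turned back to its starting note it would be a neighbor tone instead.)

Passing tone.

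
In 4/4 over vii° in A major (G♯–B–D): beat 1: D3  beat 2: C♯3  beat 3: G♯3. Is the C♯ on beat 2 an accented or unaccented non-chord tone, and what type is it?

Unaccented escape tone.

The harmony at that moment is G♯ diminished triad (G♯, B, D); C♯3 is not a chord tone.
It is approached by step down from D3 and left by leap up to G♯3.
Step in, leap out — an escape tone.
It falls on a weak beat, so it is unaccented.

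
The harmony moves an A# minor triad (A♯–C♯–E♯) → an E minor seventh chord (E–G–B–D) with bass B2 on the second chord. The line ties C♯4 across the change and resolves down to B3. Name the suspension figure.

9–8 suspension.

At the second chord the bass is B2. The suspended C♯4 lies a ninth above the bass; after resolving down by step to B3, the interval above the bass becomes an octave.
Suspension figures are named by those two intervals: 9–8.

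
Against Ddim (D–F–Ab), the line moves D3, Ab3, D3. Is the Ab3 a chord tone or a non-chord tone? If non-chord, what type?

D diminished triad contains D, F, Ab; Ab is the fifth, so it is a chord tone.

Chord tone (the fifth of D diminished triad).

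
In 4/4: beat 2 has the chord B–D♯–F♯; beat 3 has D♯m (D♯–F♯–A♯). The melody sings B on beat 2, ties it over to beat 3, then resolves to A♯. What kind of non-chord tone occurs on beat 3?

The harmony at that moment is D♯ minor triad (D♯, F♯, A♯); B is not a chord tone.
It is held over (the same pitch as the preceding B) and left by step down to A♯.
Held over from the previous chord and resolving down by step — a suspension.

Suspension.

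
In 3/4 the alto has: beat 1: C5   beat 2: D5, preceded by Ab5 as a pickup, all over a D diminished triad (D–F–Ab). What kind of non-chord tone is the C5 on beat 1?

The harmony at that moment is D diminished triad (D, F, Ab); C5 is not a chord tone.
It is approached by leap down from Ab5 and left by step up to D5.
Leap in, step out, metrically accented — an appoggiatura.

Appoggiatura.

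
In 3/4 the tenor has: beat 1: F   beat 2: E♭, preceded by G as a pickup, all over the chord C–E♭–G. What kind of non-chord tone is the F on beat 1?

The harmony at that moment is C minor triad (C, E♭, G); F is not a chord tone.
It is approached by step down from G and left by step down to E♭.
Step in, step out in the same direction — a passing tone.

Passing tone.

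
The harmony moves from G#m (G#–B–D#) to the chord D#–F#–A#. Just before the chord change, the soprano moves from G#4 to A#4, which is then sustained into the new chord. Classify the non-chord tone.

The harmony at that moment is G# minor triad (G#, B, D#); A#4 is not a chord tone.
It is approached by step up from G#4 and then sustained as the same pitch into the next harmony.
Arriving early and becoming a chord tone when the harmony changes — an anticipation.

A#4 is an anticipation.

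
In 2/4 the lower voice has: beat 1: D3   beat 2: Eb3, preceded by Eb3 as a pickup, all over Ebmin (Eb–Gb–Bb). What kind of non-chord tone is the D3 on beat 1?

Lower neighbor tone.

The harmony at that moment is Eb minor triad (Eb, Gb, Bb); D3 is not a chord tone.
It is approached by step down from Eb3 and left by step up to Eb3.
Step away and step back to the same note — a neighbor tone (lower neighbor).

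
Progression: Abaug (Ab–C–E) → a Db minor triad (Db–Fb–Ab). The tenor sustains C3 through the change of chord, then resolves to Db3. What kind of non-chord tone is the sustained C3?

The harmony at that moment is Db minor triad (Db, Fb, Ab); C3 is not a chord tone.
It is held over (the same pitch as the preceding C3) and left by step up to Db3.
Held over from the previous chord and resolving up by step — a retardation.

C3 is a retardation.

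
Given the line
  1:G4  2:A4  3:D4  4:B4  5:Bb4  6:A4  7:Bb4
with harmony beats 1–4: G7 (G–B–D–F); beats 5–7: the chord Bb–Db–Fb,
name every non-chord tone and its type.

The harmony at that moment is G dominant seventh chord (G, B, D, F); A4 is not a chord tone.
It is approached by step up from G4 and left by leap down to D4.
Step in, leap out — an escape tone.
The harmony at that moment is Bb diminished triad (Bb, Db, Fb); A4 is not a chord tone.
It is approached by step down from Bb4 and left by step up to Bb4.
Step away and step back to the same note — a neighbor tone (lower neighbor).

A4 (beat 2) — escape tone; A4 (beat 6) — neighbor tone.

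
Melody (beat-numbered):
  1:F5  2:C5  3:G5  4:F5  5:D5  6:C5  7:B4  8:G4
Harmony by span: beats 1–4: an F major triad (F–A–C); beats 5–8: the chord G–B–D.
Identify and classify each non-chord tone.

The harmony at that moment is F major triad (F, A, C); G5 is not a chord tone.
It is approached by leap up from C5 and left by step down to F5.
Leap in, step out — an appoggiatura.
The harmony at that moment is G major triad (G, B, D); C5 is not a chord tone.
It is approached by step down from D5 and left by step down to B4.
Step in, step out in the same direction — a passing tone.

G5 (beat 3) — appoggiatura; C5 (beat 6) — passing tone.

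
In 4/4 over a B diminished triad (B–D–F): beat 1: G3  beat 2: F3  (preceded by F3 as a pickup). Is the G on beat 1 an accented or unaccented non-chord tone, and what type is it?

Accented neighbor tone.

The harmony at that moment is B diminished triad (B, D, F); G3 is not a chord tone.
It is approached by step up from F3 and left by step down to F3.
Step away and step back to the same note — a neighbor tone (upper neighbor).
It falls on the downbeat, so it is accented.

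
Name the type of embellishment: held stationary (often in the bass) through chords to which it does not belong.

Approach: none. Departure: none — a single pitch is sustained while the chords change around it, passing through harmonies that do not contain it.
No melodic motion at all; the dissonance is created entirely by the moving harmonies against the stationary note — a pedal tone (pedal point).

Pedal tone.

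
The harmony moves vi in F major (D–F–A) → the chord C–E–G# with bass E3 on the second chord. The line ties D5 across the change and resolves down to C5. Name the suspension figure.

At the second chord the bass is E3. The suspended D5 lies a seventh above the bass; after resolving down by step to C5, the interval above the bass becomes a sixth.
Suspension figures are named by those two intervals: 7–6.

7–6 suspension.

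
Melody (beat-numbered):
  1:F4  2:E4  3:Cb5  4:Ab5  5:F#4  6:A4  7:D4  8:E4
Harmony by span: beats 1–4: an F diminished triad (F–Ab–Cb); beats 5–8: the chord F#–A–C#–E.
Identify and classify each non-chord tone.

E4 (beat 2) — escape tone; D4 (beat 7) — appoggiatura.

The harmony at that moment is F diminished triad (F, Ab, Cb); E4 is not a chord tone.
It is approached by step down from F4 and left by leap up to Cb5.
Step in, leap out — an escape tone.
The harmony at that moment is F# minor seventh chord (F#, A, C#, E); D4 is not a chord tone.
It is approached by leap down from A4 and left by step up to E4.
Leap in, step out — an appoggiatura.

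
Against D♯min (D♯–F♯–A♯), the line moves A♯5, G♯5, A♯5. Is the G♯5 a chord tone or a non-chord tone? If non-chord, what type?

Non-chord tone — a neighbor tone.

The harmony at that moment is D♯ minor triad (D♯, F♯, A♯); G♯5 is not a chord tone.
It is approached by step down from A♯5 and left by step up to A♯5.
Step away and step back to the same note — a neighbor tone (lower neighbor).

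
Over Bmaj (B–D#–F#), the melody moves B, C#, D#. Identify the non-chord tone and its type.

The harmony at that moment is B major triad (B, D#, F#); C# is not a chord tone.
It is approached by step up from B and left by step up to D#.
Step in, step out in the same direction — a passing tone.

C# is a passing tone.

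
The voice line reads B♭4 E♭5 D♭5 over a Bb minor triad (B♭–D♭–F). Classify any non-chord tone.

The harmony at that moment is B♭ minor triad (B♭, D♭, F); E♭5 is not a chord tone.
It is approached by leap up from B♭4 and left by step down to D♭5.
Leap in, step out — an appoggiatura.

E♭5 is an appoggiatura.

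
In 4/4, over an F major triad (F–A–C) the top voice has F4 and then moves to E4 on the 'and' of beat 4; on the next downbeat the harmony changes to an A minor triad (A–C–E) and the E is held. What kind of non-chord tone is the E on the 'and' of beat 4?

Anticipation.

The harmony at that moment is F major triad (F, A, C); E4 is not a chord tone.
It is approached by step down from F4 and then sustained as the same pitch into the next harmony.
Arriving early and becoming a chord tone when the harmony changes — an anticipation.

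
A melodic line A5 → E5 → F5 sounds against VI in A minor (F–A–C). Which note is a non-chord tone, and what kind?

The harmony at that moment is F major triad (F, A, C); E5 is not a chord tone.
It is approached by leap down from A5 and left by step up to F5.
Leap in, step out — an appoggiatura.

E5 is an appoggiatura.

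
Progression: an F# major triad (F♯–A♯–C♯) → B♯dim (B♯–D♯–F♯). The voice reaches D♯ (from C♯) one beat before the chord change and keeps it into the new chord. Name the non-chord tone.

D♯ is an anticipation.

The harmony at that moment is F♯ major triad (F♯, A♯, C♯); D♯ is not a chord tone.
It is approached by step up from C♯ and then sustained as the same pitch into the next harmony.
Arriving early and becoming a chord tone when the harmony changes — an anticipation.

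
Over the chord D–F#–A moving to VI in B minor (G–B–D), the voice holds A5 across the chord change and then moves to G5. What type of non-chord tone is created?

The harmony at that moment is G major triad (G, B, D); A5 is not a chord tone.
It is held over (the same pitch as the preceding A5) and left by step down to G5.
Held over from the previous chord and resolving down by step — a suspension.

A5 is a suspension.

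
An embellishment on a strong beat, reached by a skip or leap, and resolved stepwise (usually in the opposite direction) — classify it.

Appoggiatura.

Approach: by leap. Departure: by step. Metric position: strong.
Leap in, step out, in a metrically strong position — an appoggiatura. (It is the mirror image of the escape tone, which steps in and leaps out from a weak position.)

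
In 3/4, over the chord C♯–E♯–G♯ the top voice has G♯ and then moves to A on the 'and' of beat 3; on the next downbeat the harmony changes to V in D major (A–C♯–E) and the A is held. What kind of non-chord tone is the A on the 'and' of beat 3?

Anticipation.

The harmony at that moment is C♯ major triad (C♯, E♯, G♯); A is not a chord tone.
It is approached by step up from G♯ and then sustained as the same pitch into the next harmony.
Arriving early and becoming a chord tone when the harmony changes — an anticipation.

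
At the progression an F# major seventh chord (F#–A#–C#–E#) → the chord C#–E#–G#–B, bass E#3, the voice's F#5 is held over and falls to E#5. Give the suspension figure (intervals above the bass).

At the second chord the bass is E#3. The suspended F#5 lies a ninth above the bass; after resolving down by step to E#5, the interval above the bass becomes an octave.
Suspension figures are named by those two intervals: 9–8.

9–8 suspension.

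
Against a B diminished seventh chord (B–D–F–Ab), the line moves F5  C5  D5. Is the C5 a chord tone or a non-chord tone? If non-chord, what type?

The harmony at that moment is B diminished seventh chord (B, D, F, Ab); C5 is not a chord tone.
It is approached by leap down from F5 and left by step up to D5.
Leap in, step out — an appoggiatura.

Non-chord tone — an appoggiatura.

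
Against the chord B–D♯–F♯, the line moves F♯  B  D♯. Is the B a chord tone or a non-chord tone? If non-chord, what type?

Chord tone (the root of B major triad).

B major triad contains B, D♯, F♯; B is the root, so it is a chord tone.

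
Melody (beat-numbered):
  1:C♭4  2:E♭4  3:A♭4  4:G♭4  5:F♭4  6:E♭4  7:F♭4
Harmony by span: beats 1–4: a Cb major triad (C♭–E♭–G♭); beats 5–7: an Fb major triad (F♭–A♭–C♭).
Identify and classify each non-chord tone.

A♭4 (beat 3) — appoggiatura; E♭4 (beat 6) — neighbor tone.

The harmony at that moment is C♭ major triad (C♭, E♭, G♭); A♭4 is not a chord tone.
It is approached by leap up from E♭4 and left by step down to G♭4.
Leap in, step out — an appoggiatura.
The harmony at that moment is F♭ major triad (F♭, A♭, C♭); E♭4 is not a chord tone.
It is approached by step down from F♭4 and left by step up to F♭4.
Step away and step back to the same note — a neighbor tone (lower neighbor).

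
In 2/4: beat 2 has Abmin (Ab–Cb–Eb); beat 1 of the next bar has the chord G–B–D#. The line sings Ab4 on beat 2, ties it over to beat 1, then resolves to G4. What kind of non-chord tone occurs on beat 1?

The harmony at that moment is G augmented triad (G, B, D#); Ab4 is not a chord tone.
It is held over (the same pitch as the preceding Ab4) and left by step down to G4.
Held over from the previous chord and resolving down by step — a suspension.

Suspension.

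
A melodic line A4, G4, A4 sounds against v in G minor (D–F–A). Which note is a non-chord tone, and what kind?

G4 is a neighbor tone.

The harmony at that moment is D minor triad (D, F, A); G4 is not a chord tone.
It is approached by step down from A4 and left by step up to A4.
Step away and step back to the same note — a neighbor tone (lower neighbor).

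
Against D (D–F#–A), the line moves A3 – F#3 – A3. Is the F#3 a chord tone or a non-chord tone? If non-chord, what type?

D major triad contains D, F#, A; F# is the third, so it is a chord tone.

Chord tone (the third of D major triad).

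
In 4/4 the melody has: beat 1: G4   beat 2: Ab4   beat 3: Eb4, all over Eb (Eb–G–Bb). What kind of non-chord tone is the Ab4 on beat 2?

The harmony at that moment is Eb major triad (Eb, G, Bb); Ab4 is not a chord tone.
It is approached by step up from G4 and left by leap down to Eb4.
Step in, leap out, on a weak beat — an escape tone.

Escape tone.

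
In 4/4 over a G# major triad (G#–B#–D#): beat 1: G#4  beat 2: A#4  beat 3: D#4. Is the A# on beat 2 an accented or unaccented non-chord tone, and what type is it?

The harmony at that moment is G# major triad (G#, B#, D#); A#4 is not a chord tone.
It is approached by step up from G#4 and left by leap down to D#4.
Step in, leap out — an escape tone.
It falls on a weak beat, so it is unaccented.

Unaccented escape tone.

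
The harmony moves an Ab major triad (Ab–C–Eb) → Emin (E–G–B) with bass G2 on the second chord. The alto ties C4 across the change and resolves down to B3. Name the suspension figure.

At the second chord the bass is G2. The suspended C4 lies a fourth above the bass; after resolving down by step to B3, the interval above the bass becomes a third.
Suspension figures are named by those two intervals: 4–3.

4–3 suspension.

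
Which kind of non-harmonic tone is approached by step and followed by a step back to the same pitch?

Neighbor tone.

Approach: by step. Departure: by step in the opposite direction, back to the starting pitch.
Stepwise on both sides but reversing to return to the same chord tone — a neighbor tone. (Had it continued onward in the same direction it would be a passing tone instead.)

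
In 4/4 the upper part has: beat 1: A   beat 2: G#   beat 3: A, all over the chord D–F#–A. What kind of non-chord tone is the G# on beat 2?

Lower neighbor tone.

The harmony at that moment is D major triad (D, F#, A); G# is not a chord tone.
It is approached by step down from A and left by step up to A.
Step away and step back to the same note — a neighbor tone (lower neighbor).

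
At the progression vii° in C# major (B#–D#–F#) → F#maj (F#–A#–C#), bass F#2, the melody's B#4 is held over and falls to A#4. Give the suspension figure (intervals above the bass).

4–3 suspension.

At the second chord the bass is F#2. The suspended B#4 lies a fourth above the bass; after resolving down by step to A#4, the interval above the bass becomes a third.
Suspension figures are named by those two intervals: 4–3.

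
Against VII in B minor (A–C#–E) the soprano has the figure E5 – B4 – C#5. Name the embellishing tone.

B4 is an appoggiatura.

The harmony at that moment is A major triad (A, C#, E); B4 is not a chord tone.
It is approached by leap down from E5 and left by step up to C#5.
Leap in, step out — an appoggiatura.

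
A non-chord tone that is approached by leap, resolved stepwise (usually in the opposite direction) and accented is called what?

Appoggiatura.

Approach: by leap. Departure: by step. Metric position: strong.
Leap in, step out, in a metrically strong position — an appoggiatura. (It is the mirror image of the escape tone, which steps in and leaps out from a weak position.)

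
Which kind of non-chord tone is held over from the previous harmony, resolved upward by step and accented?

Retardation.

Approach: by preparation — the pitch is first a chord tone, then held (tied or repeated) while the harmony changes under it. Departure: up by step. Metric position: strong.
A prepared dissonance that resolves upward by step — a retardation. (The same figure resolving downward would be a suspension.)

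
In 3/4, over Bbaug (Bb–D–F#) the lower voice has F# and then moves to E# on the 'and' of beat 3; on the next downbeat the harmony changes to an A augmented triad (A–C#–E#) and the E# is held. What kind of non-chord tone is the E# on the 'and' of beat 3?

Anticipation.

The harmony at that moment is Bb augmented triad (Bb, D, F#); E# is not a chord tone.
It is approached by step down from F# and then sustained as the same pitch into the next harmony.
Arriving early and becoming a chord tone when the harmony changes — an anticipation.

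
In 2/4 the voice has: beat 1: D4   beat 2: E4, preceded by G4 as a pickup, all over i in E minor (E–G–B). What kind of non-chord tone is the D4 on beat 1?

Appoggiatura.

The harmony at that moment is E minor triad (E, G, B); D4 is not a chord tone.
It is approached by leap down from G4 and left by step up to E4.
Leap in, step out, metrically accented — an appoggiatura.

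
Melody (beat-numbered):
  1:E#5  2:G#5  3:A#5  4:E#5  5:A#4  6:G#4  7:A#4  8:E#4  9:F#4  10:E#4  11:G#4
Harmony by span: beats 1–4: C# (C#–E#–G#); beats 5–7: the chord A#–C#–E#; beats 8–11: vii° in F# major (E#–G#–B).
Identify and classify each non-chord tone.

The harmony at that moment is C# major triad (C#, E#, G#); A#5 is not a chord tone.
It is approached by step up from G#5 and left by leap down to E#5.
Step in, leap out — an escape tone.
The harmony at that moment is A# minor triad (A#, C#, E#); G#4 is not a chord tone.
It is approached by step down from A#4 and left by step up to A#4.
Step away and step back to the same note — a neighbor tone (lower neighbor).
The harmony at that moment is E# diminished triad (E#, G#, B); F#4 is not a chord tone.
It is approached by step up from E#4 and left by step down to E#4.
Step away and step back to the same note — a neighbor tone (upper neighbor).

A#5 (beat 3) — escape tone; G#4 (beat 6) — neighbor tone; F#4 (beat 9) — neighbor tone.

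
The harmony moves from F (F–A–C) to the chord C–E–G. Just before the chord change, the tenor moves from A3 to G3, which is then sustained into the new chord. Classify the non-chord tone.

The harmony at that moment is F major triad (F, A, C); G3 is not a chord tone.
It is approached by step down from A3 and then sustained as the same pitch into the next harmony.
Arriving early and becoming a chord tone when the harmony changes — an anticipation.

G3 is an anticipation.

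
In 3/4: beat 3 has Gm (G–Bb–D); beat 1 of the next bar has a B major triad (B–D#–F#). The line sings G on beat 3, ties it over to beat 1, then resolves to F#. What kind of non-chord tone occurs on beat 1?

The harmony at that moment is B major triad (B, D#, F#); G is not a chord tone.
It is held over (the same pitch as the preceding G) and left by step down to F#.
Held over from the previous chord and resolving down by step — a suspension.

Suspension.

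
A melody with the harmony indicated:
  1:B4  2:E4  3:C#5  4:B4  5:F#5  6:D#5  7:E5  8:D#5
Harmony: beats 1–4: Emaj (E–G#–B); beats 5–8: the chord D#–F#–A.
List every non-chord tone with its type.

C#5 (beat 3) — appoggiatura; E5 (beat 7) — neighbor tone.

The harmony at that moment is E major triad (E, G#, B); C#5 is not a chord tone.
It is approached by leap up from E4 and left by step down to B4.
Leap in, step out — an appoggiatura.
The harmony at that moment is D# diminished triad (D#, F#, A); E5 is not a chord tone.
It is approached by step up from D#5 and left by step down to D#5.
Step away and step back to the same note — a neighbor tone (upper neighbor).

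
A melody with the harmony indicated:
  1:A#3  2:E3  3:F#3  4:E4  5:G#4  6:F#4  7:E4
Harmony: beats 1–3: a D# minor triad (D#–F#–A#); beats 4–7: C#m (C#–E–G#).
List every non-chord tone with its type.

E3 (beat 2) — appoggiatura; F#4 (beat 6) — passing tone.

The harmony at that moment is D# minor triad (D#, F#, A#); E3 is not a chord tone.
It is approached by leap down from A#3 and left by step up to F#3.
Leap in, step out — an appoggiatura.
The harmony at that moment is C# minor triad (C#, E, G#); F#4 is not a chord tone.
It is approached by step down from G#4 and left by step down to E4.
Step in, step out in the same direction — a passing tone.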